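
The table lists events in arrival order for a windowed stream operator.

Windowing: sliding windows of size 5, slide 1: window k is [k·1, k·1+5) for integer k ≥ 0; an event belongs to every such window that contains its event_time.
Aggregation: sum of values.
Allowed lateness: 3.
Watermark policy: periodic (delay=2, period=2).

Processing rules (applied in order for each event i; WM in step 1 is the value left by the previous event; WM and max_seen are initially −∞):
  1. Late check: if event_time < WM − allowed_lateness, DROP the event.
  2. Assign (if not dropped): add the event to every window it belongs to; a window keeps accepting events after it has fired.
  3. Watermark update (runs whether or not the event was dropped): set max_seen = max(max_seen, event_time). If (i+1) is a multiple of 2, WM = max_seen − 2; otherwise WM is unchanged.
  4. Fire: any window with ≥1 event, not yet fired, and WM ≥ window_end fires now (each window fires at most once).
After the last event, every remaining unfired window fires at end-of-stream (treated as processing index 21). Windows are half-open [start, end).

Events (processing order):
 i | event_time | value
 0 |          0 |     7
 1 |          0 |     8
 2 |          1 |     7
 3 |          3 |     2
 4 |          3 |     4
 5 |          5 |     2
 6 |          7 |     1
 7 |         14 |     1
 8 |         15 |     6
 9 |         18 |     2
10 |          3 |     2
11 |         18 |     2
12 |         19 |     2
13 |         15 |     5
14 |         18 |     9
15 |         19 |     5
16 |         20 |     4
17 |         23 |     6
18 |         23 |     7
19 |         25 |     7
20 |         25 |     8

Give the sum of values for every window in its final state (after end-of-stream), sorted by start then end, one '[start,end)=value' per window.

[0,5)=28 [1,6)=15 [2,7)=8 [3,8)=9 [4,9)=3 [5,10)=3 [6,11)=1 [7,12)=1 [10,15)=1 [11,16)=12 [12,17)=12 [13,18)=12 [14,19)=25 [15,20)=31 [16,21)=24 [17,22)=24 [18,23)=24 [19,24)=24 [20,25)=17 [21,26)=28 [22,27)=28 [23,28)=28 [24,29)=15 [25,30)=15

i=0 t=0 v=7: → [0,5); WM=−∞
i=1 t=0 v=8: → [0,5); WM=-2
i=2 t=1 v=7: → [1,6),[0,5); WM=-2
i=3 t=3 v=2: → [3,8),[2,7),[1,6),[0,5); WM=1
i=4 t=3 v=4: → [3,8),[2,7),[1,6),[0,5); WM=1
i=5 t=5 v=2: → [5,10),[4,9),[3,8),[2,7),[1,6); WM=3
i=6 t=7 v=1: → [7,12),[6,11),[5,10),[4,9),[3,8); WM=3
i=7 t=14 v=1: → [14,19),[13,18),[12,17),[11,16),[10,15); WM=12; [0,5) fires=28 [1,6) fires=15 [2,7) fires=8 [3,8) fires=9 [4,9) fires=3 [5,10) fires=3 [6,11) fires=1 [7,12) fires=1
i=8 t=15 v=6: → [15,20),[14,19),[13,18),[12,17),[11,16); WM=12
i=9 t=18 v=2: → [18,23),[17,22),[16,21),[15,20),[14,19); WM=16; [10,15) fires=1 [11,16) fires=7
i=10 t=3 v=2: DROP (t<16-3); WM=16
i=11 t=18 v=2: → [18,23),[17,22),[16,21),[15,20),[14,19); WM=16
i=12 t=19 v=2: → [19,24),[18,23),[17,22),[16,21),[15,20); WM=16
i=13 t=15 v=5: → [15,20),[14,19),[13,18),[12,17),[11,16); WM=17; [12,17) fires=12
i=14 t=18 v=9: → [18,23),[17,22),[16,21),[15,20),[14,19); WM=17
i=15 t=19 v=5: → [19,24),[18,23),[17,22),[16,21),[15,20); WM=17
i=16 t=20 v=4: → [20,25),[19,24),[18,23),[17,22),[16,21); WM=17
i=17 t=23 v=6: → [23,28),[22,27),[21,26),[20,25),[19,24); WM=21; [13,18) fires=12 [14,19) fires=25 [15,20) fires=31 [16,21) fires=24
i=18 t=23 v=7: → [23,28),[22,27),[21,26),[20,25),[19,24); WM=21
i=19 t=25 v=7: → [25,30),[24,29),[23,28),[22,27),[21,26); WM=23; [17,22) fires=24 [18,23) fires=24
i=20 t=25 v=8: → [25,30),[24,29),[23,28),[22,27),[21,26); WM=23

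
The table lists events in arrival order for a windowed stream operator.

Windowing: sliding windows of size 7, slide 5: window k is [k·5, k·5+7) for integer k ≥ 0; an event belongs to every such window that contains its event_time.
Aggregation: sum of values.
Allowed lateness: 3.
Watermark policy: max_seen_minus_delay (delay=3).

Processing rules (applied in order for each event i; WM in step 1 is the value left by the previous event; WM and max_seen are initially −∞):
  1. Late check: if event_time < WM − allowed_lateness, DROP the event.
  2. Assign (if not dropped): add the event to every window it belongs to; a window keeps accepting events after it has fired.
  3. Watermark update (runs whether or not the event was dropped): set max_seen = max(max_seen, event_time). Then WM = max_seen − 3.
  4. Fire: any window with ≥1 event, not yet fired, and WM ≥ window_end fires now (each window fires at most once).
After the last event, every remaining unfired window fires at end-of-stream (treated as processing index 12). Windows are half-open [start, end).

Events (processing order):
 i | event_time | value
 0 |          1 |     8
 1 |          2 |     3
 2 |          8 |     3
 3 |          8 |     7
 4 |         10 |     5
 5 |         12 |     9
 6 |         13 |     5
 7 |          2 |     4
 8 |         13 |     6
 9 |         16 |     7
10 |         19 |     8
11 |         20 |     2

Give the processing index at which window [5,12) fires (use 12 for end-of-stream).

i=0 t=1 v=8: → [0,7); WM=-2
i=1 t=2 v=3: → [0,7); WM=-1
i=2 t=8 v=3: → [5,12); WM=5
i=3 t=8 v=7: → [5,12); WM=5
i=4 t=10 v=5: → [10,17),[5,12); WM=7; [0,7) fires=11
i=5 t=12 v=9: → [10,17); WM=9
i=6 t=13 v=5: → [10,17); WM=10
i=7 t=2 v=4: DROP (t<10-3); WM=10
i=8 t=13 v=6: → [10,17); WM=10
i=9 t=16 v=7: → [15,22),[10,17); WM=13; [5,12) fires=15
i=10 t=19 v=8: → [15,22); WM=16
i=11 t=20 v=2: → [20,27),[15,22); WM=17; [10,17) fires=32

9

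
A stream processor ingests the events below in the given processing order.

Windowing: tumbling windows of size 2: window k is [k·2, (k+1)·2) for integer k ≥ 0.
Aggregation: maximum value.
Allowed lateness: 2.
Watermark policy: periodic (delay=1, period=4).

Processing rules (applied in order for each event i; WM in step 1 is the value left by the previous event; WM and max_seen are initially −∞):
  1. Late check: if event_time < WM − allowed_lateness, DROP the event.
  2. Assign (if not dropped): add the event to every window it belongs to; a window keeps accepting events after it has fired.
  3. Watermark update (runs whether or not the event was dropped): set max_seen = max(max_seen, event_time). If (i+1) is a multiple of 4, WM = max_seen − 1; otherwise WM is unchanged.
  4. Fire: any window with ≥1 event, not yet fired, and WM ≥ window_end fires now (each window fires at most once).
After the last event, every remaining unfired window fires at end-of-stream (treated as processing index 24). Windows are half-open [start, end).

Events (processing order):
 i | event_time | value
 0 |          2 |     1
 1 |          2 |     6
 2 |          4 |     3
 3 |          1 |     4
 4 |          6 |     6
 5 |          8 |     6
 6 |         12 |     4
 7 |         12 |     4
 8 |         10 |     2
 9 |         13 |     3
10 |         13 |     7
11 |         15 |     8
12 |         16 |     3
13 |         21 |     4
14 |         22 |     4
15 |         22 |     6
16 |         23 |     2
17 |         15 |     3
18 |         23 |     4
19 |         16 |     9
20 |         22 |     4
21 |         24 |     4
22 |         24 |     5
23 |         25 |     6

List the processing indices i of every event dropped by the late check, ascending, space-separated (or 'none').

i=0 t=2 v=1: → [2,4); WM=−∞
i=1 t=2 v=6: → [2,4); WM=−∞
i=2 t=4 v=3: → [4,6); WM=−∞
i=3 t=1 v=4: → [0,2); WM=3; [0,2) fires=4
i=4 t=6 v=6: → [6,8); WM=3
i=5 t=8 v=6: → [8,10); WM=3
i=6 t=12 v=4: → [12,14); WM=3
i=7 t=12 v=4: → [12,14); WM=11; [2,4) fires=6 [4,6) fires=3 [6,8) fires=6 [8,10) fires=6
i=8 t=10 v=2: → [10,12); WM=11
i=9 t=13 v=3: → [12,14); WM=11
i=10 t=13 v=7: → [12,14); WM=11
i=11 t=15 v=8: → [14,16); WM=14; [10,12) fires=2 [12,14) fires=7
i=12 t=16 v=3: → [16,18); WM=14
i=13 t=21 v=4: → [20,22); WM=14
i=14 t=22 v=4: → [22,24); WM=14
i=15 t=22 v=6: → [22,24); WM=21; [14,16) fires=8 [16,18) fires=3
i=16 t=23 v=2: → [22,24); WM=21
i=17 t=15 v=3: DROP (t<21-2); WM=21
i=18 t=23 v=4: → [22,24); WM=21
i=19 t=16 v=9: DROP (t<21-2); WM=22; [20,22) fires=4
i=20 t=22 v=4: → [22,24); WM=22
i=21 t=24 v=4: → [24,26); WM=22
i=22 t=24 v=5: → [24,26); WM=22
i=23 t=25 v=6: → [24,26); WM=24; [22,24) fires=6

17 19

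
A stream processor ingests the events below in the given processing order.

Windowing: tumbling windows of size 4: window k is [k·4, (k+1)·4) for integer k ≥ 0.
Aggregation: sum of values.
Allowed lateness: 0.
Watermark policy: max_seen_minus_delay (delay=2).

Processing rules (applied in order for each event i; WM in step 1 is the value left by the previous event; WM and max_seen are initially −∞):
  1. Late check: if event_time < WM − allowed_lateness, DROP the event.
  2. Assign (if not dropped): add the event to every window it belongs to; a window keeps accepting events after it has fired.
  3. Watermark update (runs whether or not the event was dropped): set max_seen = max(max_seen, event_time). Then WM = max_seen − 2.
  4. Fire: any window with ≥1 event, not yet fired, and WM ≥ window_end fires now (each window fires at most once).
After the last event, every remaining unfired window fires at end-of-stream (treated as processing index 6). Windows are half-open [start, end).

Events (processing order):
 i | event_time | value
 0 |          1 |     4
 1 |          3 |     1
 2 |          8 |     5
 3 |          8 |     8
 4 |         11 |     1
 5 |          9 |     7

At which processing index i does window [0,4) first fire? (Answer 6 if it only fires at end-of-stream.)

i=0 t=1 v=4: → [0,4); WM=-1
i=1 t=3 v=1: → [0,4); WM=1
i=2 t=8 v=5: → [8,12); WM=6; [0,4) fires=5
i=3 t=8 v=8: → [8,12); WM=6
i=4 t=11 v=1: → [8,12); WM=9
i=5 t=9 v=7: → [8,12); WM=9

2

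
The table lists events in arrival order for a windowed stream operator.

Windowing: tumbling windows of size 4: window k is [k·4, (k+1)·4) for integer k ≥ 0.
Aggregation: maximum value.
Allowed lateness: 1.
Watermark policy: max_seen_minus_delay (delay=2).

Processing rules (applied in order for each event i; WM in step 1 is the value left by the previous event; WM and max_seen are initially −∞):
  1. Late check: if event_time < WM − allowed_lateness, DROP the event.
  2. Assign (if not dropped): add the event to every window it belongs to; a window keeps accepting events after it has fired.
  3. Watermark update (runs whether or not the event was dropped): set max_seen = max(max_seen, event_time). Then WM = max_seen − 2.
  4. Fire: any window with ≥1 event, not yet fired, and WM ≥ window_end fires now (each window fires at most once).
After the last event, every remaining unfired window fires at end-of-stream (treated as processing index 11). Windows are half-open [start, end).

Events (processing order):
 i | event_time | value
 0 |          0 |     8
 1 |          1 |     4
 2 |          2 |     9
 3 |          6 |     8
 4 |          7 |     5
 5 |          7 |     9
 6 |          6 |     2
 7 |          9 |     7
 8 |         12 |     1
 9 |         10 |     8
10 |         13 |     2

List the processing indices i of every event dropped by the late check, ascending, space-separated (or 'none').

none

i=0 t=0 v=8: → [0,4); WM=-2
i=1 t=1 v=4: → [0,4); WM=-1
i=2 t=2 v=9: → [0,4); WM=0
i=3 t=6 v=8: → [4,8); WM=4; [0,4) fires=9
i=4 t=7 v=5: → [4,8); WM=5
i=5 t=7 v=9: → [4,8); WM=5
i=6 t=6 v=2: → [4,8); WM=5
i=7 t=9 v=7: → [8,12); WM=7
i=8 t=12 v=1: → [12,16); WM=10; [4,8) fires=9
i=9 t=10 v=8: → [8,12); WM=10
i=10 t=13 v=2: → [12,16); WM=11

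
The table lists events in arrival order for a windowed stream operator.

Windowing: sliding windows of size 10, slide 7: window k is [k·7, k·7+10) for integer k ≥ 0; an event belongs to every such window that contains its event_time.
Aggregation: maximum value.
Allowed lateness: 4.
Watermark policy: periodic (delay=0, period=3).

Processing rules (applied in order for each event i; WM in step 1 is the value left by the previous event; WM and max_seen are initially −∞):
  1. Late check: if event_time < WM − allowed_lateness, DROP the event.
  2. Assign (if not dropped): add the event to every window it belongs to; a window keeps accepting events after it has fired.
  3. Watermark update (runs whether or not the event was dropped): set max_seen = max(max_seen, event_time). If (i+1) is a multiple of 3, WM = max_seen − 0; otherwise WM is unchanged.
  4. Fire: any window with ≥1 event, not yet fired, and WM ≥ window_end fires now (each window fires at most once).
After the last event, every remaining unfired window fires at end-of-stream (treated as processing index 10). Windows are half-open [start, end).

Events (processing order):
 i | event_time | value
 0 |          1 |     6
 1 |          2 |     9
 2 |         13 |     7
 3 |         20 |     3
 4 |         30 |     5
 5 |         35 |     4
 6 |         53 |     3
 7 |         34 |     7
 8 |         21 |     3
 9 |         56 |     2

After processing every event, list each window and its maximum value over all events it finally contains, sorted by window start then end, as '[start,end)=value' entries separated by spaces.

i=0 t=1 v=6: → [0,10); WM=−∞
i=1 t=2 v=9: → [0,10); WM=−∞
i=2 t=13 v=7: → [7,17); WM=13; [0,10) fires=9
i=3 t=20 v=3: → [14,24); WM=13
i=4 t=30 v=5: → [28,38),[21,31); WM=13
i=5 t=35 v=4: → [35,45),[28,38); WM=35; [7,17) fires=7 [14,24) fires=3 [21,31) fires=5
i=6 t=53 v=3: → [49,59); WM=35
i=7 t=34 v=7: → [28,38); WM=35
i=8 t=21 v=3: DROP (t<35-4); WM=53; [28,38) fires=7 [35,45) fires=4
i=9 t=56 v=2: → [56,66),[49,59); WM=53

[0,10)=9 [7,17)=7 [14,24)=3 [21,31)=5 [28,38)=7 [35,45)=4 [49,59)=3 [56,66)=2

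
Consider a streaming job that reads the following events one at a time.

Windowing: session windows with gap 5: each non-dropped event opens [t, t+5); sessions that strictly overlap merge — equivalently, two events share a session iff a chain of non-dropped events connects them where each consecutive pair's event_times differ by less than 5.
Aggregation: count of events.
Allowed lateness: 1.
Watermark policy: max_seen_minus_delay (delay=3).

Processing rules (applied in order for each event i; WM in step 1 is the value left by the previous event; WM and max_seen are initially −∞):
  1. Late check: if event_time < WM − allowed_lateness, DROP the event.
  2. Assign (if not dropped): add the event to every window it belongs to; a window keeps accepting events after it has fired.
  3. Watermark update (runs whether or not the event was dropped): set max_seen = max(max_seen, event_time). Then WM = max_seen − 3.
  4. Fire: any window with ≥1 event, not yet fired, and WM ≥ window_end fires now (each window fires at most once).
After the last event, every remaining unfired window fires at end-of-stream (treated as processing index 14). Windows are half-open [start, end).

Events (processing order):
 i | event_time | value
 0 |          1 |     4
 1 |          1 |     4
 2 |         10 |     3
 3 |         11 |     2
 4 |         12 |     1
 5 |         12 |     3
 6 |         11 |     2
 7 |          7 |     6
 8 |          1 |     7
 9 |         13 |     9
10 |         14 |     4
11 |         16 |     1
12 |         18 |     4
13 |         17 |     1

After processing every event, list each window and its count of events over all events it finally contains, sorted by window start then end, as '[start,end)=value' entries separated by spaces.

[1,6)=2 [10,23)=10

i=0 t=1 v=4: → [1,6); WM=-2
i=1 t=1 v=4: → [1,6); WM=-2
i=2 t=10 v=3: → [10,15); WM=7
i=3 t=11 v=2: → [10,16); WM=8
i=4 t=12 v=1: → [10,17); WM=9
i=5 t=12 v=3: → [10,17); WM=9
i=6 t=11 v=2: → [10,17); WM=9
i=7 t=7 v=6: DROP (t<9-1); WM=9
i=8 t=1 v=7: DROP (t<9-1); WM=9
i=9 t=13 v=9: → [10,18); WM=10
i=10 t=14 v=4: → [10,19); WM=11
i=11 t=16 v=1: → [10,21); WM=13
i=12 t=18 v=4: → [10,23); WM=15
i=13 t=17 v=1: → [10,23); WM=15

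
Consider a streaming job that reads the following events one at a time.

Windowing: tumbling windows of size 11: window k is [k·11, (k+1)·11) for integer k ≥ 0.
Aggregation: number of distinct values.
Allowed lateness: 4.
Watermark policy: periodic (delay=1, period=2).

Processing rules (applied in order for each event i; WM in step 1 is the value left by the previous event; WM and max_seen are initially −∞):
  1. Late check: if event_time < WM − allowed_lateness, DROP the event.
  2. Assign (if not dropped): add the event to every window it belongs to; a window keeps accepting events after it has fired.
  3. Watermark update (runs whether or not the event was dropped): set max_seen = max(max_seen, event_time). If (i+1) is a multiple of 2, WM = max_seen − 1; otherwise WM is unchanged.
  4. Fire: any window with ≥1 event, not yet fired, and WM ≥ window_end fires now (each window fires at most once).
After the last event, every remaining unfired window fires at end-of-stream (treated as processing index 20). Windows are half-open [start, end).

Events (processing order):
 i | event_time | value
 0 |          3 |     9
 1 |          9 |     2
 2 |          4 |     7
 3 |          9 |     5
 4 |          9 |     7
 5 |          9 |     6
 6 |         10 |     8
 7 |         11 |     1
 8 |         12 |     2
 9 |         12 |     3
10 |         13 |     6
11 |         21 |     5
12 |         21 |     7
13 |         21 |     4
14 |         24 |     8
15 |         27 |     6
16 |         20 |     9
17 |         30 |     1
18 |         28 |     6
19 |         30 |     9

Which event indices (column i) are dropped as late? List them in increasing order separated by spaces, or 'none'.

16

i=0 t=3 v=9: → [0,11); WM=−∞
i=1 t=9 v=2: → [0,11); WM=8
i=2 t=4 v=7: → [0,11); WM=8
i=3 t=9 v=5: → [0,11); WM=8
i=4 t=9 v=7: → [0,11); WM=8
i=5 t=9 v=6: → [0,11); WM=8
i=6 t=10 v=8: → [0,11); WM=8
i=7 t=11 v=1: → [11,22); WM=10
i=8 t=12 v=2: → [11,22); WM=10
i=9 t=12 v=3: → [11,22); WM=11; [0,11) fires=6
i=10 t=13 v=6: → [11,22); WM=11
i=11 t=21 v=5: → [11,22); WM=20
i=12 t=21 v=7: → [11,22); WM=20
i=13 t=21 v=4: → [11,22); WM=20
i=14 t=24 v=8: → [22,33); WM=20
i=15 t=27 v=6: → [22,33); WM=26; [11,22) fires=7
i=16 t=20 v=9: DROP (t<26-4); WM=26
i=17 t=30 v=1: → [22,33); WM=29
i=18 t=28 v=6: → [22,33); WM=29
i=19 t=30 v=9: → [22,33); WM=29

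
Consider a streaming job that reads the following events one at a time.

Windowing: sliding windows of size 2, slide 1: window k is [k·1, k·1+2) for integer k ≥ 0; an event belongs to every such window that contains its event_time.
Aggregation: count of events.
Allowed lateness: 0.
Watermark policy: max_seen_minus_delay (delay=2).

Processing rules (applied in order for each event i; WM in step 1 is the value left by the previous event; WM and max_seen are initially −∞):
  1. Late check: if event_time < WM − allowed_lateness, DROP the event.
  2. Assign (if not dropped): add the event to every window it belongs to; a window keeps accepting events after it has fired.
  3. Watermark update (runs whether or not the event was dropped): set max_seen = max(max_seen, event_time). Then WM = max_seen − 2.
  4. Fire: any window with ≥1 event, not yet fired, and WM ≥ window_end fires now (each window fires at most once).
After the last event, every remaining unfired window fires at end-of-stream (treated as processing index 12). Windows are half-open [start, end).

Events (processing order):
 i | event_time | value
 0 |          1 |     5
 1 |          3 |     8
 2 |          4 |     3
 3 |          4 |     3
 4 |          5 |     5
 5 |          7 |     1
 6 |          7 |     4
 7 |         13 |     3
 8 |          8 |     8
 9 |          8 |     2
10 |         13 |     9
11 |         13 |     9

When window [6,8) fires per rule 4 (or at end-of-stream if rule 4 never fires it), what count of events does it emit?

2

i=0 t=1 v=5: → [1,3),[0,2); WM=-1
i=1 t=3 v=8: → [3,5),[2,4); WM=1
i=2 t=4 v=3: → [4,6),[3,5); WM=2; [0,2) fires=1
i=3 t=4 v=3: → [4,6),[3,5); WM=2
i=4 t=5 v=5: → [5,7),[4,6); WM=3; [1,3) fires=1
i=5 t=7 v=1: → [7,9),[6,8); WM=5; [2,4) fires=1 [3,5) fires=3
i=6 t=7 v=4: → [7,9),[6,8); WM=5
i=7 t=13 v=3: → [13,15),[12,14); WM=11; [4,6) fires=3 [5,7) fires=1 [6,8) fires=2 [7,9) fires=2
i=8 t=8 v=8: DROP (t<11-0); WM=11
i=9 t=8 v=2: DROP (t<11-0); WM=11
i=10 t=13 v=9: → [13,15),[12,14); WM=11
i=11 t=13 v=9: → [13,15),[12,14); WM=11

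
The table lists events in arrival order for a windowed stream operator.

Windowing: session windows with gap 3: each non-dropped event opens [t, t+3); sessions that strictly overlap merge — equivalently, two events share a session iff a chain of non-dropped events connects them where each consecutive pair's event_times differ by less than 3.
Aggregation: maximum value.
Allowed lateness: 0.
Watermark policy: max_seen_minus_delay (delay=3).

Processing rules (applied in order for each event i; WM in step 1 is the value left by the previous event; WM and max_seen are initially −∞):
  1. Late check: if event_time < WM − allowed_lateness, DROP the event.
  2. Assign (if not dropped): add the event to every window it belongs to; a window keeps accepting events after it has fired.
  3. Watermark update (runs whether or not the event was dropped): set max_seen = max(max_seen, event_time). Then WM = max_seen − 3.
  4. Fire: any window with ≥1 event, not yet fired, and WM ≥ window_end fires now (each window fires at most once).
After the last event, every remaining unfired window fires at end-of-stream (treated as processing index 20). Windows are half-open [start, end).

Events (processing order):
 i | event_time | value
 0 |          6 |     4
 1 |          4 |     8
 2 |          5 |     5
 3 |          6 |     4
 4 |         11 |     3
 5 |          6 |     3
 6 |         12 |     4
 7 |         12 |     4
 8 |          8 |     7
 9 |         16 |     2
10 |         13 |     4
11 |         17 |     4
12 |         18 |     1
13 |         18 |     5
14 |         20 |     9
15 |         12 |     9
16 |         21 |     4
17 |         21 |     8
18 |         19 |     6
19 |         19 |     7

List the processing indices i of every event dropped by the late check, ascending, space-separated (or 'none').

i=0 t=6 v=4: → [6,9); WM=3
i=1 t=4 v=8: → [4,9); WM=3
i=2 t=5 v=5: → [4,9); WM=3
i=3 t=6 v=4: → [4,9); WM=3
i=4 t=11 v=3: → [11,14); WM=8
i=5 t=6 v=3: DROP (t<8-0); WM=8
i=6 t=12 v=4: → [11,15); WM=9
i=7 t=12 v=4: → [11,15); WM=9
i=8 t=8 v=7: DROP (t<9-0); WM=9
i=9 t=16 v=2: → [16,19); WM=13
i=10 t=13 v=4: → [11,16); WM=13
i=11 t=17 v=4: → [16,20); WM=14
i=12 t=18 v=1: → [16,21); WM=15
i=13 t=18 v=5: → [16,21); WM=15
i=14 t=20 v=9: → [16,23); WM=17
i=15 t=12 v=9: DROP (t<17-0); WM=17
i=16 t=21 v=4: → [16,24); WM=18
i=17 t=21 v=8: → [16,24); WM=18
i=18 t=19 v=6: → [16,24); WM=18
i=19 t=19 v=7: → [16,24); WM=18

5 8 15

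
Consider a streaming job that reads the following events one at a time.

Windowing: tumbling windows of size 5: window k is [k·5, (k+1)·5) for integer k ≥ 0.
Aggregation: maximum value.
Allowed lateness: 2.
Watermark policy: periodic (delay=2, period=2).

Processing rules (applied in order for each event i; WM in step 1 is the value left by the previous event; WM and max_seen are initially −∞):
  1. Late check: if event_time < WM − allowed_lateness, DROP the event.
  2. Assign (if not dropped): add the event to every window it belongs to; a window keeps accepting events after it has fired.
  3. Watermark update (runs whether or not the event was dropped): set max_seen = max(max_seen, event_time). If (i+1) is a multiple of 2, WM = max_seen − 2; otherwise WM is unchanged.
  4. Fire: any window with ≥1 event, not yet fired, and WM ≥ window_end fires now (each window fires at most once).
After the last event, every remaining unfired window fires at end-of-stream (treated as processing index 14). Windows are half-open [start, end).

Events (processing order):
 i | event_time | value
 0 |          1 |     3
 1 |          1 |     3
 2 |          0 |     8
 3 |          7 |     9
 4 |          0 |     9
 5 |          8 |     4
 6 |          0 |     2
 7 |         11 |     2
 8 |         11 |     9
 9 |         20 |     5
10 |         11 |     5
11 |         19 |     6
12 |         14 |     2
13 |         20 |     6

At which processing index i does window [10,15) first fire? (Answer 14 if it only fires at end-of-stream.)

i=0 t=1 v=3: → [0,5); WM=−∞
i=1 t=1 v=3: → [0,5); WM=-1
i=2 t=0 v=8: → [0,5); WM=-1
i=3 t=7 v=9: → [5,10); WM=5; [0,5) fires=8
i=4 t=0 v=9: DROP (t<5-2); WM=5
i=5 t=8 v=4: → [5,10); WM=6
i=6 t=0 v=2: DROP (t<6-2); WM=6
i=7 t=11 v=2: → [10,15); WM=9
i=8 t=11 v=9: → [10,15); WM=9
i=9 t=20 v=5: → [20,25); WM=18; [5,10) fires=9 [10,15) fires=9
i=10 t=11 v=5: DROP (t<18-2); WM=18
i=11 t=19 v=6: → [15,20); WM=18
i=12 t=14 v=2: DROP (t<18-2); WM=18
i=13 t=20 v=6: → [20,25); WM=18

9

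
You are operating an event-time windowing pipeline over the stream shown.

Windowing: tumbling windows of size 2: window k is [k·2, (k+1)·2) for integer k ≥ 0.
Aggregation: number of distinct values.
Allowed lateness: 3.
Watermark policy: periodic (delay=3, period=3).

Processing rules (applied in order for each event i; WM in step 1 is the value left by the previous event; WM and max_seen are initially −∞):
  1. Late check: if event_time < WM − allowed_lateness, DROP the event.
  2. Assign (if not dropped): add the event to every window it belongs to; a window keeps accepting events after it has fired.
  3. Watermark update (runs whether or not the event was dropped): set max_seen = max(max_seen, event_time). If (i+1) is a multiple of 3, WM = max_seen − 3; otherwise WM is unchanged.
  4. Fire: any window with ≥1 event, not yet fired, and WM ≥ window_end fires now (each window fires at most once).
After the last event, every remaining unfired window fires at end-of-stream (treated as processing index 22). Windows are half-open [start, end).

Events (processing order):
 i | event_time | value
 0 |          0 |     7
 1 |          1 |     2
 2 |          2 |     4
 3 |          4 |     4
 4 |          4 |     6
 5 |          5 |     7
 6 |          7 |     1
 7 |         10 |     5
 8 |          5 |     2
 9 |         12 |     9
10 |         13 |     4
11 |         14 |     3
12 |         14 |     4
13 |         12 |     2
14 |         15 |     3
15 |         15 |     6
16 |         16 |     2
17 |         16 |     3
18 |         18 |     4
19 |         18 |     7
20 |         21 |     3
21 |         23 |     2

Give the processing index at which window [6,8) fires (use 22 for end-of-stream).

i=0 t=0 v=7: → [0,2); WM=−∞
i=1 t=1 v=2: → [0,2); WM=−∞
i=2 t=2 v=4: → [2,4); WM=-1
i=3 t=4 v=4: → [4,6); WM=-1
i=4 t=4 v=6: → [4,6); WM=-1
i=5 t=5 v=7: → [4,6); WM=2; [0,2) fires=2
i=6 t=7 v=1: → [6,8); WM=2
i=7 t=10 v=5: → [10,12); WM=2
i=8 t=5 v=2: → [4,6); WM=7; [2,4) fires=1 [4,6) fires=4
i=9 t=12 v=9: → [12,14); WM=7
i=10 t=13 v=4: → [12,14); WM=7
i=11 t=14 v=3: → [14,16); WM=11; [6,8) fires=1
i=12 t=14 v=4: → [14,16); WM=11
i=13 t=12 v=2: → [12,14); WM=11
i=14 t=15 v=3: → [14,16); WM=12; [10,12) fires=1
i=15 t=15 v=6: → [14,16); WM=12
i=16 t=16 v=2: → [16,18); WM=12
i=17 t=16 v=3: → [16,18); WM=13
i=18 t=18 v=4: → [18,20); WM=13
i=19 t=18 v=7: → [18,20); WM=13
i=20 t=21 v=3: → [20,22); WM=18; [12,14) fires=3 [14,16) fires=3 [16,18) fires=2
i=21 t=23 v=2: → [22,24); WM=18

11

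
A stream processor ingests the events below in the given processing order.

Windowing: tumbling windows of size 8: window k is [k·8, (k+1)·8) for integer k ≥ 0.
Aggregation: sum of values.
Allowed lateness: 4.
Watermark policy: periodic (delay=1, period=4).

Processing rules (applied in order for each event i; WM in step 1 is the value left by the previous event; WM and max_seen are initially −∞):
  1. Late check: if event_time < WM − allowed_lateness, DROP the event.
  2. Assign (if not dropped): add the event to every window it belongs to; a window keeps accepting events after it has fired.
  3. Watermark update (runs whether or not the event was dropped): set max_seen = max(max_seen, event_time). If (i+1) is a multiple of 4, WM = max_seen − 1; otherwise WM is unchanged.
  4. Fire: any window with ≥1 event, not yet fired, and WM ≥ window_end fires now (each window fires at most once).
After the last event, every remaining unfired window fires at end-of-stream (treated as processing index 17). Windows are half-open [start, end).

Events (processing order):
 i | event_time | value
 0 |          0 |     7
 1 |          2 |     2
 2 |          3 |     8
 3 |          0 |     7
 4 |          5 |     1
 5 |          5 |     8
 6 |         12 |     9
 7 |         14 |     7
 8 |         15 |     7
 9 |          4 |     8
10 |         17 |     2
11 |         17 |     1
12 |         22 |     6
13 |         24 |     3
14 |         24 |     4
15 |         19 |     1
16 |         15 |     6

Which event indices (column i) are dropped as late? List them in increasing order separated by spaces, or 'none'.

9 16

i=0 t=0 v=7: → [0,8); WM=−∞
i=1 t=2 v=2: → [0,8); WM=−∞
i=2 t=3 v=8: → [0,8); WM=−∞
i=3 t=0 v=7: → [0,8); WM=2
i=4 t=5 v=1: → [0,8); WM=2
i=5 t=5 v=8: → [0,8); WM=2
i=6 t=12 v=9: → [8,16); WM=2
i=7 t=14 v=7: → [8,16); WM=13; [0,8) fires=33
i=8 t=15 v=7: → [8,16); WM=13
i=9 t=4 v=8: DROP (t<13-4); WM=13
i=10 t=17 v=2: → [16,24); WM=13
i=11 t=17 v=1: → [16,24); WM=16; [8,16) fires=23
i=12 t=22 v=6: → [16,24); WM=16
i=13 t=24 v=3: → [24,32); WM=16
i=14 t=24 v=4: → [24,32); WM=16
i=15 t=19 v=1: → [16,24); WM=23
i=16 t=15 v=6: DROP (t<23-4); WM=23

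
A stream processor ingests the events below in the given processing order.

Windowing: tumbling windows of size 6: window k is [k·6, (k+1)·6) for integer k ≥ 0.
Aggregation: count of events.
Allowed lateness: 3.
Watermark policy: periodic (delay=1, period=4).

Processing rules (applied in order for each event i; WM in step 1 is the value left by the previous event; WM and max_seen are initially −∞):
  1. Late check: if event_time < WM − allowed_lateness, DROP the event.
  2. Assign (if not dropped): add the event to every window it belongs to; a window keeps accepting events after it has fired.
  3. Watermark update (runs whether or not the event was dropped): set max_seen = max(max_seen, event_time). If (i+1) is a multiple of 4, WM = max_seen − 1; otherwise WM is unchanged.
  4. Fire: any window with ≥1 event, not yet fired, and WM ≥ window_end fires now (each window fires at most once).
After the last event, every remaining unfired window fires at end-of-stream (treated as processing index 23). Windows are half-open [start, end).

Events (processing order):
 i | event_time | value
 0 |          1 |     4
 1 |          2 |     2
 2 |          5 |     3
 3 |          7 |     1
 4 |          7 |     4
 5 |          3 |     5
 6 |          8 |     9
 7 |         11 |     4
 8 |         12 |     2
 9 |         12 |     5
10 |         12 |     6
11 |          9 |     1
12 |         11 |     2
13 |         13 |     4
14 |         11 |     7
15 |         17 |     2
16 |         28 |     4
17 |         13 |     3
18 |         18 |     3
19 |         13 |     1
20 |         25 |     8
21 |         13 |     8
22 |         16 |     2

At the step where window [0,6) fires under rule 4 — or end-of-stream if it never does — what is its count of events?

i=0 t=1 v=4: → [0,6); WM=−∞
i=1 t=2 v=2: → [0,6); WM=−∞
i=2 t=5 v=3: → [0,6); WM=−∞
i=3 t=7 v=1: → [6,12); WM=6; [0,6) fires=3
i=4 t=7 v=4: → [6,12); WM=6
i=5 t=3 v=5: → [0,6); WM=6
i=6 t=8 v=9: → [6,12); WM=6
i=7 t=11 v=4: → [6,12); WM=10
i=8 t=12 v=2: → [12,18); WM=10
i=9 t=12 v=5: → [12,18); WM=10
i=10 t=12 v=6: → [12,18); WM=10
i=11 t=9 v=1: → [6,12); WM=11
i=12 t=11 v=2: → [6,12); WM=11
i=13 t=13 v=4: → [12,18); WM=11
i=14 t=11 v=7: → [6,12); WM=11
i=15 t=17 v=2: → [12,18); WM=16; [6,12) fires=7
i=16 t=28 v=4: → [24,30); WM=16
i=17 t=13 v=3: → [12,18); WM=16
i=18 t=18 v=3: → [18,24); WM=16
i=19 t=13 v=1: → [12,18); WM=27; [12,18) fires=7 [18,24) fires=1
i=20 t=25 v=8: → [24,30); WM=27
i=21 t=13 v=8: DROP (t<27-3); WM=27
i=22 t=16 v=2: DROP (t<27-3); WM=27

3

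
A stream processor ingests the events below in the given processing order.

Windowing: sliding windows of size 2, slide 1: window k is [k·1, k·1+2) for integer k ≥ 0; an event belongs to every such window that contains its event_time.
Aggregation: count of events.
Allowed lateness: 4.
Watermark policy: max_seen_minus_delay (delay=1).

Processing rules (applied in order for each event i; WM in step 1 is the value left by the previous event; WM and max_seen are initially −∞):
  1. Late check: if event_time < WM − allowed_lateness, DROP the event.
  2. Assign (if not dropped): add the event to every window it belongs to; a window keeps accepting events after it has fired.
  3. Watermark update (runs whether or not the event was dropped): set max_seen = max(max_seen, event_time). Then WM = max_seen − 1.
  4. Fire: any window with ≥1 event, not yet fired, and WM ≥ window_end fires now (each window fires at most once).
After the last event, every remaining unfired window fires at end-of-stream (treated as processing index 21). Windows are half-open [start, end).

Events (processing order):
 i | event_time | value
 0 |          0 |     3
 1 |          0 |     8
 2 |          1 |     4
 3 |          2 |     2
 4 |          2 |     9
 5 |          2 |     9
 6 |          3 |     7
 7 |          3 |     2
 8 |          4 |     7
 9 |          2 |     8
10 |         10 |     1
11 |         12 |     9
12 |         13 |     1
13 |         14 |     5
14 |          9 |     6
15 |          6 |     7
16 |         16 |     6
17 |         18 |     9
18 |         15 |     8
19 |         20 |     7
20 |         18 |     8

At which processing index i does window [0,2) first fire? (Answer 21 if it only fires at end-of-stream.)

i=0 t=0 v=3: → [0,2); WM=-1
i=1 t=0 v=8: → [0,2); WM=-1
i=2 t=1 v=4: → [1,3),[0,2); WM=0
i=3 t=2 v=2: → [2,4),[1,3); WM=1
i=4 t=2 v=9: → [2,4),[1,3); WM=1
i=5 t=2 v=9: → [2,4),[1,3); WM=1
i=6 t=3 v=7: → [3,5),[2,4); WM=2; [0,2) fires=3
i=7 t=3 v=2: → [3,5),[2,4); WM=2
i=8 t=4 v=7: → [4,6),[3,5); WM=3; [1,3) fires=4
i=9 t=2 v=8: → [2,4),[1,3); WM=3
i=10 t=10 v=1: → [10,12),[9,11); WM=9; [2,4) fires=6 [3,5) fires=3 [4,6) fires=1
i=11 t=12 v=9: → [12,14),[11,13); WM=11; [9,11) fires=1
i=12 t=13 v=1: → [13,15),[12,14); WM=12; [10,12) fires=1
i=13 t=14 v=5: → [14,16),[13,15); WM=13; [11,13) fires=1
i=14 t=9 v=6: → [9,11),[8,10); WM=13; [8,10) fires=1
i=15 t=6 v=7: DROP (t<13-4); WM=13
i=16 t=16 v=6: → [16,18),[15,17); WM=15; [12,14) fires=2 [13,15) fires=2
i=17 t=18 v=9: → [18,20),[17,19); WM=17; [14,16) fires=1 [15,17) fires=1
i=18 t=15 v=8: → [15,17),[14,16); WM=17
i=19 t=20 v=7: → [20,22),[19,21); WM=19; [16,18) fires=1 [17,19) fires=1
i=20 t=18 v=8: → [18,20),[17,19); WM=19

6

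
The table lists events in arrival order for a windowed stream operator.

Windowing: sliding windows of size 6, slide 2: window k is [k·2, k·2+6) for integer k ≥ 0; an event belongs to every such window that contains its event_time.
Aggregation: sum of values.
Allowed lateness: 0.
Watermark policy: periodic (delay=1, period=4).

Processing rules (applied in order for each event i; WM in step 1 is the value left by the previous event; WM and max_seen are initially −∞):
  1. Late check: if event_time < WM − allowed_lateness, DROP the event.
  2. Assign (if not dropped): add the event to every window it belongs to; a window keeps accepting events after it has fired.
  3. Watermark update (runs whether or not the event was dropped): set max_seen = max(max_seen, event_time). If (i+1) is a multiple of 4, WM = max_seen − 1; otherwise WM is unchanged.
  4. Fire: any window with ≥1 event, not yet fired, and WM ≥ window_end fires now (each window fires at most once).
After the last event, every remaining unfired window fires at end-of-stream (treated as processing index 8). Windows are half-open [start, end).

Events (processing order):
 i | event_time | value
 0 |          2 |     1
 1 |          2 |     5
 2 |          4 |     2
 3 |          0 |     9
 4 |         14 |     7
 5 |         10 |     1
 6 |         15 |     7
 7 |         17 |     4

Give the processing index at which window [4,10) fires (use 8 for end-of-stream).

i=0 t=2 v=1: → [2,8),[0,6); WM=−∞
i=1 t=2 v=5: → [2,8),[0,6); WM=−∞
i=2 t=4 v=2: → [4,10),[2,8),[0,6); WM=−∞
i=3 t=0 v=9: → [0,6); WM=3
i=4 t=14 v=7: → [14,20),[12,18),[10,16); WM=3
i=5 t=10 v=1: → [10,16),[8,14),[6,12); WM=3
i=6 t=15 v=7: → [14,20),[12,18),[10,16); WM=3
i=7 t=17 v=4: → [16,22),[14,20),[12,18); WM=16; [0,6) fires=17 [2,8) fires=8 [4,10) fires=2 [6,12) fires=1 [8,14) fires=1 [10,16) fires=15

7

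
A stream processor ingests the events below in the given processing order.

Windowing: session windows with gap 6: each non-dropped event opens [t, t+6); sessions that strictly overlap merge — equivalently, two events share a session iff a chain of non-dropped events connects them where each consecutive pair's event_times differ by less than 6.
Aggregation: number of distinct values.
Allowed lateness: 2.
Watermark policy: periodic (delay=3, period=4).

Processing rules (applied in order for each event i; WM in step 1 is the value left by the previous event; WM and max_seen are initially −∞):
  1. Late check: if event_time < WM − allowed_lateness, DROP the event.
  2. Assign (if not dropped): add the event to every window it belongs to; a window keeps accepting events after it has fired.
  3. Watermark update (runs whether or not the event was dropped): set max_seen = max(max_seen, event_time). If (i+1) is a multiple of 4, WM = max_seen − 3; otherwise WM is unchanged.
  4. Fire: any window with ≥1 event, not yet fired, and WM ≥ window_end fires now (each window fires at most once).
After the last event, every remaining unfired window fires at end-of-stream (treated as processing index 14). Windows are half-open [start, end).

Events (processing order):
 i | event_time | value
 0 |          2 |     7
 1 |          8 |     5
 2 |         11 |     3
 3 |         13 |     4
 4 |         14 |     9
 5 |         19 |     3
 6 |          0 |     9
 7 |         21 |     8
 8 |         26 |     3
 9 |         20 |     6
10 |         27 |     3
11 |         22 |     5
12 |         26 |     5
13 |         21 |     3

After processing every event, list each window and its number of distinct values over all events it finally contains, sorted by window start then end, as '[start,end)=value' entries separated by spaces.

[2,8)=1 [8,33)=6

i=0 t=2 v=7: → [2,8); WM=−∞
i=1 t=8 v=5: → [8,14); WM=−∞
i=2 t=11 v=3: → [8,17); WM=−∞
i=3 t=13 v=4: → [8,19); WM=10
i=4 t=14 v=9: → [8,20); WM=10
i=5 t=19 v=3: → [8,25); WM=10
i=6 t=0 v=9: DROP (t<10-2); WM=10
i=7 t=21 v=8: → [8,27); WM=18
i=8 t=26 v=3: → [8,32); WM=18
i=9 t=20 v=6: → [8,32); WM=18
i=10 t=27 v=3: → [8,33); WM=18
i=11 t=22 v=5: → [8,33); WM=24
i=12 t=26 v=5: → [8,33); WM=24
i=13 t=21 v=3: DROP (t<24-2); WM=24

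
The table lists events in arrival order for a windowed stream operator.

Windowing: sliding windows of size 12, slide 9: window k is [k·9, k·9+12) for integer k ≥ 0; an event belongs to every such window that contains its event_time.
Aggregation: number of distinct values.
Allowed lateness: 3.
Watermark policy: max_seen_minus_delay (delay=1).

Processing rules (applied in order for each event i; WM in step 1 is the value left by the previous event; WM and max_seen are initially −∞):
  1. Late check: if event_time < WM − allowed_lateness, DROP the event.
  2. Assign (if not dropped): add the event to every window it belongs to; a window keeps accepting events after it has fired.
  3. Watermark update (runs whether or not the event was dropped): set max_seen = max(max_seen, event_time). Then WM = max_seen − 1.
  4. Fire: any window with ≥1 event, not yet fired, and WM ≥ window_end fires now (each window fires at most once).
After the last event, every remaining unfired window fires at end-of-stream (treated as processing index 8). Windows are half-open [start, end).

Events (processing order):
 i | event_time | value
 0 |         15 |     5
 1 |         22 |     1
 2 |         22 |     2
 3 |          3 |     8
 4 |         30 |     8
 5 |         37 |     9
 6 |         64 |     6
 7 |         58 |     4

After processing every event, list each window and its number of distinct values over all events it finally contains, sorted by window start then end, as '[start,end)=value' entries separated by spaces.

[9,21)=1 [18,30)=2 [27,39)=2 [36,48)=1 [54,66)=1 [63,75)=1

i=0 t=15 v=5: → [9,21); WM=14
i=1 t=22 v=1: → [18,30); WM=21; [9,21) fires=1
i=2 t=22 v=2: → [18,30); WM=21
i=3 t=3 v=8: DROP (t<21-3); WM=21
i=4 t=30 v=8: → [27,39); WM=29
i=5 t=37 v=9: → [36,48),[27,39); WM=36; [18,30) fires=2
i=6 t=64 v=6: → [63,75),[54,66); WM=63; [27,39) fires=2 [36,48) fires=1
i=7 t=58 v=4: DROP (t<63-3); WM=63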